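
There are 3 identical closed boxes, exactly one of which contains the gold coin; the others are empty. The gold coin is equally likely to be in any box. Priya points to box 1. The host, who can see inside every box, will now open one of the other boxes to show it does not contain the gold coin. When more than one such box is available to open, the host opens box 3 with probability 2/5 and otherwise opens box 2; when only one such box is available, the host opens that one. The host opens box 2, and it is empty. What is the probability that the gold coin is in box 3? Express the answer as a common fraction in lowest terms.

5/8

Consider each possible location of the gold coin in turn.
If it is in box 1 (prior 1/3): box 3 is available but not opened, probability 3/5; weight (1/3)·(3/5) = 1/5.
If it is in box 2 (prior 1/3): the host opened box 2, so this case is ruled out; weight (1/3)·0 = 0.
If it is in box 3 (prior 1/3): only box 2 is available, probability 1; weight (1/3)·1 = 1/3.
The weights sum to 8/15.
So P(the gold coin in box 3 | the host opened box 2) = (1/3) / (8/15) = 5/8.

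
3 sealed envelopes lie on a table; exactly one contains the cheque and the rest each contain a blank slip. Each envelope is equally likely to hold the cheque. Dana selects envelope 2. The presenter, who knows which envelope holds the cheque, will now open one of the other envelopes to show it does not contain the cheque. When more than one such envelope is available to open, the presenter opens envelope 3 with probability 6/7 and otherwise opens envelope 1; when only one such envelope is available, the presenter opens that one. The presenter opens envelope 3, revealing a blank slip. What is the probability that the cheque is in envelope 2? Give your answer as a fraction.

6/13

Consider each possible location of the cheque in turn.
If it is in envelope 1 (prior 1/3): only envelope 3 is available, probability 1; weight (1/3)·1 = 1/3.
If it is in envelope 2 (prior 1/3): envelope 3 is available, opened with probability 6/7; weight (1/3)·(6/7) = 2/7.
If it is in envelope 3 (prior 1/3): the presenter opened envelope 3, so this case is ruled out; weight (1/3)·0 = 0.
The weights sum to 13/21.
So P(the cheque in envelope 2 | the presenter opened envelope 3) = (2/7) / (13/21) = 6/13.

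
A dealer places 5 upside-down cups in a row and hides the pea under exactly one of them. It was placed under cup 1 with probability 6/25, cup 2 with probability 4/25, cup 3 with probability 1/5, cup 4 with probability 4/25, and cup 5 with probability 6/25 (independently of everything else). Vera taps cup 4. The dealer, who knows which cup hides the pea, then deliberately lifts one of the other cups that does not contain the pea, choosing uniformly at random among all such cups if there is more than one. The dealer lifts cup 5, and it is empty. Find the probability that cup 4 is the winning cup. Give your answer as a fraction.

Condition on the true location of the pea.
If it is under cup 1 (prior 6/25): the dealer has 3 equally likely choices, so probability 1/3; weight (6/25)·(1/3) = 2/25.
If it is under cup 2 (prior 4/25): the dealer has 3 equally likely choices, so probability 1/3; weight (4/25)·(1/3) = 4/75.
If it is under cup 3 (prior 1/5): the dealer has 3 equally likely choices, so probability 1/3; weight (1/5)·(1/3) = 1/15.
If it is under cup 4 (prior 4/25): the dealer has 4 equally likely choices, so probability 1/4; weight (4/25)·(1/4) = 1/25.
If it is under cup 5 (prior 6/25): the dealer opened cup 5, so this case is ruled out; weight (6/25)·0 = 0.
The weights sum to 6/25.
So P(the pea under cup 4 | the dealer opened cup 5) = (1/25) / (6/25) = 1/6.

1/6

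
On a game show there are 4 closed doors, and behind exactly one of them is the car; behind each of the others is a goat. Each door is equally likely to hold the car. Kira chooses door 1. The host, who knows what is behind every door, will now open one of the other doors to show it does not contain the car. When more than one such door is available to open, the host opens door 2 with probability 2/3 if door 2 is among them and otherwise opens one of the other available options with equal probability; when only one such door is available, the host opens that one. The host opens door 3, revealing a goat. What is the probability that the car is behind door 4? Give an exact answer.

Consider each possible location of the car in turn.
If it is behind door 1 (prior 1/4): door 2 is available but not opened; door 3 gets probability (1 − 2/3)/2 = 1/6; weight (1/4)·(1/6) = 1/24.
If it is behind door 2 (prior 1/4): door 2 holds the prize so is unavailable; the host chooses uniformly among the 2 others, probability 1/2; weight (1/4)·(1/2) = 1/8.
If it is behind door 3 (prior 1/4): the host opened door 3, so this case is ruled out; weight (1/4)·0 = 0.
If it is behind door 4 (prior 1/4): door 2 is available but not opened, probability 1/3; weight (1/4)·(1/3) = 1/12.
The weights sum to 1/4.
So P(the car behind door 4 | the host opened door 3) = (1/12) / (1/4) = 1/3.

1/3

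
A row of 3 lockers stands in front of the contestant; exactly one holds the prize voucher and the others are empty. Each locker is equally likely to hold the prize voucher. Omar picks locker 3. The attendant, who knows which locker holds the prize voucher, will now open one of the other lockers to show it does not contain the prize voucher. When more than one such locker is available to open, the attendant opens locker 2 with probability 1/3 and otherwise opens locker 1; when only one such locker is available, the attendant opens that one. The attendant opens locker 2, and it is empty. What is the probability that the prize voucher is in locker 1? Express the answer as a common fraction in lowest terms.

Consider each possible location of the prize voucher in turn.
If it is in locker 1 (prior 1/3): only locker 2 is available, probability 1; weight (1/3)·1 = 1/3.
If it is in locker 2 (prior 1/3): the attendant opened locker 2, so this case is ruled out; weight (1/3)·0 = 0.
If it is in locker 3 (prior 1/3): locker 2 is available, opened with probability 1/3; weight (1/3)·(1/3) = 1/9.
The weights sum to 4/9.
So P(the prize voucher in locker 1 | the attendant opened locker 2) = (1/3) / (4/9) = 3/4.

3/4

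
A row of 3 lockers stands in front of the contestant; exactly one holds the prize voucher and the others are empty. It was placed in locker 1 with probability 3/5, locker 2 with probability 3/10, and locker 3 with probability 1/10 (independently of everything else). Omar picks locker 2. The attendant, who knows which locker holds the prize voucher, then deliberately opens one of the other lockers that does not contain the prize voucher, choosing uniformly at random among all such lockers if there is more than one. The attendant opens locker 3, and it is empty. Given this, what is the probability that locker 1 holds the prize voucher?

4/5

Consider each possible location of the prize voucher in turn.
If it is in locker 1 (prior 3/5): the attendant has no choice, probability 1; weight (3/5)·1 = 3/5.
If it is in locker 2 (prior 3/10): the attendant has 2 equally likely choices, so probability 1/2; weight (3/10)·(1/2) = 3/20.
If it is in locker 3 (prior 1/10): the attendant opened locker 3, so this case is ruled out; weight (1/10)·0 = 0.
The weights sum to 3/4.
So P(the prize voucher in locker 1 | the attendant opened locker 3) = (3/5) / (3/4) = 4/5.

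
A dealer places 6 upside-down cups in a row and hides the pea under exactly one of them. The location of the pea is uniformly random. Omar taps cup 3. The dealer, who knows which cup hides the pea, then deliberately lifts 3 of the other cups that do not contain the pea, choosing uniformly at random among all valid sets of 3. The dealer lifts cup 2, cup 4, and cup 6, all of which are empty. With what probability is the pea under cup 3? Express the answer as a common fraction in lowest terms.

1/6

Apply Bayes' rule, conditioning on where the pea actually is.
If it is under either of cups 1 and 5 (prior 1/6 each): the dealer has 4 equally likely choices, so probability 1/4; weight (1/6)·(1/4) = 1/24 each.
If it is under any of cups 2, 4, and 6 (prior 1/6 each): that cup was opened and seen not to hold the prize — ruled out; weight (1/6)·0 = 0 each.
If it is under cup 3 (prior 1/6): the dealer has 10 equally likely choices, so probability 1/10; weight (1/6)·(1/10) = 1/60.
The weights sum to 1/10.
So P(the pea under cup 3 | the dealer opened cup 2, cup 4, and cup 6) = (1/60) / (1/10) = 1/6.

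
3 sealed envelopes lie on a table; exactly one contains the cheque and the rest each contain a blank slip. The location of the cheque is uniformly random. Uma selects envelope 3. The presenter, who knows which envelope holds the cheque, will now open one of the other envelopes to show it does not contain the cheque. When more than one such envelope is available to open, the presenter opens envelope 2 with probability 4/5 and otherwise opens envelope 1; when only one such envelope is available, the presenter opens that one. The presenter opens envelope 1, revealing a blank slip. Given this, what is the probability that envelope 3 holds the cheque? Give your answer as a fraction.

1/6

Apply Bayes' rule, conditioning on where the cheque actually is.
If it is in envelope 1 (prior 1/3): the presenter opened envelope 1, so this case is ruled out; weight (1/3)·0 = 0.
If it is in envelope 2 (prior 1/3): only envelope 1 is available, probability 1; weight (1/3)·1 = 1/3.
If it is in envelope 3 (prior 1/3): envelope 2 is available but not opened, probability 1/5; weight (1/3)·(1/5) = 1/15.
The weights sum to 2/5.
So P(the cheque in envelope 3 | the presenter opened envelope 1) = (1/15) / (2/5) = 1/6.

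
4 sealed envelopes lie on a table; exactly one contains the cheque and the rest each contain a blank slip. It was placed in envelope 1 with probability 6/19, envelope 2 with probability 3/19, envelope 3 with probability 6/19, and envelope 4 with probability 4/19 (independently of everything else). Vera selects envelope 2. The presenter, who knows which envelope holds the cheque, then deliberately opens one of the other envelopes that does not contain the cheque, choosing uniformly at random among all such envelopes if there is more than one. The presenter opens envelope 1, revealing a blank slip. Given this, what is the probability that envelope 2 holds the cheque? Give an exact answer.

1/6

Consider each possible location of the cheque in turn.
If it is in envelope 1 (prior 6/19): the presenter opened envelope 1, so this case is ruled out; weight (6/19)·0 = 0.
If it is in envelope 2 (prior 3/19): the presenter has 3 equally likely choices, so probability 1/3; weight (3/19)·(1/3) = 1/19.
If it is in envelope 3 (prior 6/19): the presenter has 2 equally likely choices, so probability 1/2; weight (6/19)·(1/2) = 3/19.
If it is in envelope 4 (prior 4/19): the presenter has 2 equally likely choices, so probability 1/2; weight (4/19)·(1/2) = 2/19.
The weights sum to 6/19.
So P(the cheque in envelope 2 | the presenter opened envelope 1) = (1/19) / (6/19) = 1/6.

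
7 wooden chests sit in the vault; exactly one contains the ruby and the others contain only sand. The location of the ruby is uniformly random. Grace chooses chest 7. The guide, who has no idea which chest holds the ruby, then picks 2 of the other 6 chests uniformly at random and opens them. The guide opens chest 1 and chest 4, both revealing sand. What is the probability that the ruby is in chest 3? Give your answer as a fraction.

Because the guide chose which chests to open without knowing where the ruby is, the choice is independent of the prize location. Learning that none of the 2 opened chests holds the ruby simply rules out those 2 locations and leaves the remaining 5 chests still equally likely by symmetry.
So P(the ruby in chest 3) = 1/5.

1/5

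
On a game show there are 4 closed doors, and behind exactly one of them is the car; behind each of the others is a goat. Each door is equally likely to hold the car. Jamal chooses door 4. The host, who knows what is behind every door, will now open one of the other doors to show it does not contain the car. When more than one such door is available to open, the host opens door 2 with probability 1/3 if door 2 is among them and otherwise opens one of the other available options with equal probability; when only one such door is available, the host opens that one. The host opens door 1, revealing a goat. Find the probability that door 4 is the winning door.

2/9

Consider each possible location of the car in turn.
If it is behind door 1 (prior 1/4): the host opened door 1, so this case is ruled out; weight (1/4)·0 = 0.
If it is behind door 2 (prior 1/4): door 2 holds the prize so is unavailable; the host chooses uniformly among the 2 others, probability 1/2; weight (1/4)·(1/2) = 1/8.
If it is behind door 3 (prior 1/4): door 2 is available but not opened, probability 2/3; weight (1/4)·(2/3) = 1/6.
If it is behind door 4 (prior 1/4): door 2 is available but not opened; door 1 gets probability (1 − 1/3)/2 = 1/3; weight (1/4)·(1/3) = 1/12.
The weights sum to 3/8.
So P(the car behind door 4 | the host opened door 1) = (1/12) / (3/8) = 2/9.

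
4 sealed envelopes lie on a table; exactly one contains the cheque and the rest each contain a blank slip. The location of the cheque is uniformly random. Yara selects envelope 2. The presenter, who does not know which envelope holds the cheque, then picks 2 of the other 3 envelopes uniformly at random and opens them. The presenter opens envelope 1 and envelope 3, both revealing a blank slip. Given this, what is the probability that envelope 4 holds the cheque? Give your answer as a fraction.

Because the presenter chose which envelopes to open without knowing where the cheque is, the choice is independent of the prize location. Learning that none of the 2 opened envelopes holds the cheque simply rules out those 2 locations and leaves the remaining 2 envelopes still equally likely by symmetry.
So P(the cheque in envelope 4) = 1/2.

1/2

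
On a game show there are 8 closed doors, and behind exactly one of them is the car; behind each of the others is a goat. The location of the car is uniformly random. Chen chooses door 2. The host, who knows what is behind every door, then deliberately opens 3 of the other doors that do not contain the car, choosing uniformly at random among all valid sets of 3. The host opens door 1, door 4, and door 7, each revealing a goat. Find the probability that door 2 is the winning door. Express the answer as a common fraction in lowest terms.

Consider each possible location of the car in turn.
If it is behind any of doors 1, 4, and 7 (prior 1/8 each): that door was opened and seen not to hold the prize — ruled out; weight (1/8)·0 = 0 each.
If it is behind door 2 (prior 1/8): the host has 35 equally likely choices, so probability 1/35; weight (1/8)·(1/35) = 1/280.
If it is behind any of doors 3, 5, 6, and 8 (prior 1/8 each): the host has 20 equally likely choices, so probability 1/20; weight (1/8)·(1/20) = 1/160 each.
The weights sum to 1/35.
So P(the car behind door 2 | the host opened door 1, door 4, and door 7) = (1/280) / (1/35) = 1/8.

1/8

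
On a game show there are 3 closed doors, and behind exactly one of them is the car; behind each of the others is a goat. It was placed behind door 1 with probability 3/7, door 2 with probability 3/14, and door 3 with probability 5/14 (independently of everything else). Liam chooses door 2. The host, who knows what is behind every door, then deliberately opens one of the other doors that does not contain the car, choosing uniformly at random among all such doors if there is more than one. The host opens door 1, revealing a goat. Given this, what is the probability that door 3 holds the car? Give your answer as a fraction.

Condition on the true location of the car.
If it is behind door 1 (prior 3/7): the host opened door 1, so this case is ruled out; weight (3/7)·0 = 0.
If it is behind door 2 (prior 3/14): the host has 2 equally likely choices, so probability 1/2; weight (3/14)·(1/2) = 3/28.
If it is behind door 3 (prior 5/14): the host has no choice, probability 1; weight (5/14)·1 = 5/14.
The weights sum to 13/28.
So P(the car behind door 3 | the host opened door 1) = (5/14) / (13/28) = 10/13.

10/13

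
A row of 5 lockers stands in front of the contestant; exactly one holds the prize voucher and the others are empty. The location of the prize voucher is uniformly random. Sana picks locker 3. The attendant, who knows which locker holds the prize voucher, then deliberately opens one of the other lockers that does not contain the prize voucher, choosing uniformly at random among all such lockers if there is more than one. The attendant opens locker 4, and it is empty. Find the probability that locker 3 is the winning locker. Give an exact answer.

1/5

Apply Bayes' rule, conditioning on where the prize voucher actually is.
If it is in any of lockers 1, 2, and 5 (prior 1/5 each): the attendant has 3 equally likely choices, so probability 1/3; weight (1/5)·(1/3) = 1/15 each.
If it is in locker 3 (prior 1/5): the attendant has 4 equally likely choices, so probability 1/4; weight (1/5)·(1/4) = 1/20.
If it is in locker 4 (prior 1/5): the attendant opened locker 4, so this case is ruled out; weight (1/5)·0 = 0.
The weights sum to 1/4.
So P(the prize voucher in locker 3 | the attendant opened locker 4) = (1/20) / (1/4) = 1/5.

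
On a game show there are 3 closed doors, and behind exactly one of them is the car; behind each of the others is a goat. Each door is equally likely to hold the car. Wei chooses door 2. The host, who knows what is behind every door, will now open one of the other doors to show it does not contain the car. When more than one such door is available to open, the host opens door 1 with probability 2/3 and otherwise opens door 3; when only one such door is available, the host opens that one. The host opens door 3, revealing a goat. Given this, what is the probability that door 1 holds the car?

3/4

Apply Bayes' rule, conditioning on where the car actually is.
If it is behind door 1 (prior 1/3): only door 3 is available, probability 1; weight (1/3)·1 = 1/3.
If it is behind door 2 (prior 1/3): door 1 is available but not opened, probability 1/3; weight (1/3)·(1/3) = 1/9.
If it is behind door 3 (prior 1/3): the host opened door 3, so this case is ruled out; weight (1/3)·0 = 0.
The weights sum to 4/9.
So P(the car behind door 1 | the host opened door 3) = (1/3) / (4/9) = 3/4.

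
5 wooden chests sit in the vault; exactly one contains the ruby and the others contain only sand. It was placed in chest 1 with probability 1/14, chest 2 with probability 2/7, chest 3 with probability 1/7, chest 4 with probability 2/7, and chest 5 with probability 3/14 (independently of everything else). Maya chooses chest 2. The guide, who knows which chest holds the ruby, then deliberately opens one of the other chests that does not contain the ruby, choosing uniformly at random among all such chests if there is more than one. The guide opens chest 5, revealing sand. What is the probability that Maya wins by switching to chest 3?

1/5

Apply Bayes' rule, conditioning on where the ruby actually is.
If it is in chest 1 (prior 1/14): the guide has 3 equally likely choices, so probability 1/3; weight (1/14)·(1/3) = 1/42.
If it is in chest 2 (prior 2/7): the guide has 4 equally likely choices, so probability 1/4; weight (2/7)·(1/4) = 1/14.
If it is in chest 3 (prior 1/7): the guide has 3 equally likely choices, so probability 1/3; weight (1/7)·(1/3) = 1/21.
If it is in chest 4 (prior 2/7): the guide has 3 equally likely choices, so probability 1/3; weight (2/7)·(1/3) = 2/21.
If it is in chest 5 (prior 3/14): the guide opened chest 5, so this case is ruled out; weight (3/14)·0 = 0.
The weights sum to 5/21.
So P(the ruby in chest 3 | the guide opened chest 5) = (1/21) / (5/21) = 1/5.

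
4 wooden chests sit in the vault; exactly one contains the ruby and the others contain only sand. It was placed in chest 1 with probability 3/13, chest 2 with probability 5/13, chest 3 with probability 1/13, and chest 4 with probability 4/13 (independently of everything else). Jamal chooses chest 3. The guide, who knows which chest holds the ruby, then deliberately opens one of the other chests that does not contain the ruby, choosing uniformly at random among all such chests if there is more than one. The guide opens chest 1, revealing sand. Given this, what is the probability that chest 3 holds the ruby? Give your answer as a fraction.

Condition on the true location of the ruby.
If it is in chest 1 (prior 3/13): the guide opened chest 1, so this case is ruled out; weight (3/13)·0 = 0.
If it is in chest 2 (prior 5/13): the guide has 2 equally likely choices, so probability 1/2; weight (5/13)·(1/2) = 5/26.
If it is in chest 3 (prior 1/13): the guide has 3 equally likely choices, so probability 1/3; weight (1/13)·(1/3) = 1/39.
If it is in chest 4 (prior 4/13): the guide has 2 equally likely choices, so probability 1/2; weight (4/13)·(1/2) = 2/13.
The weights sum to 29/78.
So P(the ruby in chest 3 | the guide opened chest 1) = (1/39) / (29/78) = 2/29.

2/29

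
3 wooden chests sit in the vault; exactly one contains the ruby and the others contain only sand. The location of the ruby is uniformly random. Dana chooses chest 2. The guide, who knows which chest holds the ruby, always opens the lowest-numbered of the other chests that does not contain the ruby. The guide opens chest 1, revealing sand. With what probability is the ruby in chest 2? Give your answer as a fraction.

1/2

Apply Bayes' rule, conditioning on where the ruby actually is.
If it is in chest 1 (prior 1/3): the guide opened chest 1, so this case is ruled out; weight (1/3)·0 = 0.
If it is in either of chests 2 and 3 (prior 1/3 each): chest 1 is the lowest-numbered option available, probability 1; weight (1/3)·1 = 1/3 each.
The weights sum to 2/3.
So P(the ruby in chest 2 | the guide opened chest 1) = (1/3) / (2/3) = 1/2.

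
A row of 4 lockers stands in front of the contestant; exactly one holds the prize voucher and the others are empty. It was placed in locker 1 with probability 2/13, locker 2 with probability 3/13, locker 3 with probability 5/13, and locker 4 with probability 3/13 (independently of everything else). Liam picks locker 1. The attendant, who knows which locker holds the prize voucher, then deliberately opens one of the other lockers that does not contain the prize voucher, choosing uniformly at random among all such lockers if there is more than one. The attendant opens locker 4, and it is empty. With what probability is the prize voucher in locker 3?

15/28

Condition on the true location of the prize voucher.
If it is in locker 1 (prior 2/13): the attendant has 3 equally likely choices, so probability 1/3; weight (2/13)·(1/3) = 2/39.
If it is in locker 2 (prior 3/13): the attendant has 2 equally likely choices, so probability 1/2; weight (3/13)·(1/2) = 3/26.
If it is in locker 3 (prior 5/13): the attendant has 2 equally likely choices, so probability 1/2; weight (5/13)·(1/2) = 5/26.
If it is in locker 4 (prior 3/13): the attendant opened locker 4, so this case is ruled out; weight (3/13)·0 = 0.
The weights sum to 14/39.
So P(the prize voucher in locker 3 | the attendant opened locker 4) = (5/26) / (14/39) = 15/28.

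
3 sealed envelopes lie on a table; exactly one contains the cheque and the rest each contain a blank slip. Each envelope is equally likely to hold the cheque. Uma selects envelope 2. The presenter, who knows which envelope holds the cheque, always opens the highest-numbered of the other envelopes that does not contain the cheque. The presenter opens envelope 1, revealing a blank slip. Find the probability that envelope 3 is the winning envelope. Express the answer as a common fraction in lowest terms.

Apply Bayes' rule, conditioning on where the cheque actually is.
If it is in envelope 1 (prior 1/3): the presenter opened envelope 1, so this case is ruled out; weight (1/3)·0 = 0.
If it is in envelope 2 (prior 1/3): the presenter would have opened envelope 3 instead, probability 0; weight (1/3)·0 = 0.
If it is in envelope 3 (prior 1/3): envelope 1 is the highest-numbered option available, probability 1; weight (1/3)·1 = 1/3.
The weights sum to 1/3.
So P(the cheque in envelope 3 | the presenter opened envelope 1) = (1/3) / (1/3) = 1.

1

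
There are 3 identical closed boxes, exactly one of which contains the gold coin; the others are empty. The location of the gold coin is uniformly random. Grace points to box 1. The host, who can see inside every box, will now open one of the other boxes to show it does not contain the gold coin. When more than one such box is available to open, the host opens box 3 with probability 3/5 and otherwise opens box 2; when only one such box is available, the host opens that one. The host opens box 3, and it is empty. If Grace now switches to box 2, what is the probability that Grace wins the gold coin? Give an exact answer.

Consider each possible location of the gold coin in turn.
If it is in box 1 (prior 1/3): box 3 is available, opened with probability 3/5; weight (1/3)·(3/5) = 1/5.
If it is in box 2 (prior 1/3): only box 3 is available, probability 1; weight (1/3)·1 = 1/3.
If it is in box 3 (prior 1/3): the host opened box 3, so this case is ruled out; weight (1/3)·0 = 0.
The weights sum to 8/15.
So P(the gold coin in box 2 | the host opened box 3) = (1/3) / (8/15) = 5/8.

5/8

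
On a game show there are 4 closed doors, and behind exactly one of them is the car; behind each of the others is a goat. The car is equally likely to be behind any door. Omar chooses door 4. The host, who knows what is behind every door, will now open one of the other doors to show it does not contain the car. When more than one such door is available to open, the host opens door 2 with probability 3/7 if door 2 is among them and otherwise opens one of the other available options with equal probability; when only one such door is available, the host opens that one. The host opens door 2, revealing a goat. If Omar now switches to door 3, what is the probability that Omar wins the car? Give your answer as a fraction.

Apply Bayes' rule, conditioning on where the car actually is.
If it is behind any of doors 1, 3, and 4 (prior 1/4 each): door 2 is available, opened with probability 3/7; weight (1/4)·(3/7) = 3/28 each.
If it is behind door 2 (prior 1/4): the host opened door 2, so this case is ruled out; weight (1/4)·0 = 0.
The weights sum to 9/28.
So P(the car behind door 3 | the host opened door 2) = (3/28) / (9/28) = 1/3.

1/3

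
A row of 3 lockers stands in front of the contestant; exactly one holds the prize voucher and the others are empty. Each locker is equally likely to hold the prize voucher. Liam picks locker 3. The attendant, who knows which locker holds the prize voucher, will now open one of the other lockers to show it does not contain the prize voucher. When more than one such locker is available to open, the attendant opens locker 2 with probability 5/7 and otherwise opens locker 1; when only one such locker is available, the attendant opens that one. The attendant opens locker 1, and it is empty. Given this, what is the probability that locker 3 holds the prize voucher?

2/9

Apply Bayes' rule, conditioning on where the prize voucher actually is.
If it is in locker 1 (prior 1/3): the attendant opened locker 1, so this case is ruled out; weight (1/3)·0 = 0.
If it is in locker 2 (prior 1/3): only locker 1 is available, probability 1; weight (1/3)·1 = 1/3.
If it is in locker 3 (prior 1/3): locker 2 is available but not opened, probability 2/7; weight (1/3)·(2/7) = 2/21.
The weights sum to 3/7.
So P(the prize voucher in locker 3 | the attendant opened locker 1) = (2/21) / (3/7) = 2/9.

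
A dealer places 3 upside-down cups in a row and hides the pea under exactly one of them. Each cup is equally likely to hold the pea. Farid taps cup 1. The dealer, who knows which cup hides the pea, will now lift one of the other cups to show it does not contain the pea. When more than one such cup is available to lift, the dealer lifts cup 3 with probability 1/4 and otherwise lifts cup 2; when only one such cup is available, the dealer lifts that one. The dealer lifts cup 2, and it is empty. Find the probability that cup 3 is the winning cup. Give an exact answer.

Condition on the true location of the pea.
If it is under cup 1 (prior 1/3): cup 3 is available but not opened, probability 3/4; weight (1/3)·(3/4) = 1/4.
If it is under cup 2 (prior 1/3): the dealer opened cup 2, so this case is ruled out; weight (1/3)·0 = 0.
If it is under cup 3 (prior 1/3): only cup 2 is available, probability 1; weight (1/3)·1 = 1/3.
The weights sum to 7/12.
So P(the pea under cup 3 | the dealer opened cup 2) = (1/3) / (7/12) = 4/7.

4/7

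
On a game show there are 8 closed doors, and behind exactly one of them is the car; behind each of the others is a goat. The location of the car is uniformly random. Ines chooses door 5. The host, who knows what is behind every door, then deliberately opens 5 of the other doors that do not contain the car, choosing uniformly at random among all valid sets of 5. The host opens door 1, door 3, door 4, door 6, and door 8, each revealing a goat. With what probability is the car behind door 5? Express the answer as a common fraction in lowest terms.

1/8

Condition on the true location of the car.
If it is behind any of doors 1, 3, 4, 6, and 8 (prior 1/8 each): that door was opened and seen not to hold the prize — ruled out; weight (1/8)·0 = 0 each.
If it is behind either of doors 2 and 7 (prior 1/8 each): the host has 6 equally likely choices, so probability 1/6; weight (1/8)·(1/6) = 1/48 each.
If it is behind door 5 (prior 1/8): the host has 21 equally likely choices, so probability 1/21; weight (1/8)·(1/21) = 1/168.
The weights sum to 1/21.
So P(the car behind door 5 | the host opened door 1, door 3, door 4, door 6, and door 8) = (1/168) / (1/21) = 1/8.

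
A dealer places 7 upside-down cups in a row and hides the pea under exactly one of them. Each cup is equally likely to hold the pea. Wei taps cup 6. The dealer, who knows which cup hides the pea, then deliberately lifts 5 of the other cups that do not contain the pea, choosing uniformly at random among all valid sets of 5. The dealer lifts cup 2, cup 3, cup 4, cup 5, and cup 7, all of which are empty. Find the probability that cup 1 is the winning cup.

Condition on the true location of the pea.
If it is under cup 1 (prior 1/7): the dealer has no choice, probability 1; weight (1/7)·1 = 1/7.
If it is under any of cups 2, 3, 4, 5, and 7 (prior 1/7 each): that cup was opened and seen not to hold the prize — ruled out; weight (1/7)·0 = 0 each.
If it is under cup 6 (prior 1/7): the dealer has 6 equally likely choices, so probability 1/6; weight (1/7)·(1/6) = 1/42.
The weights sum to 1/6.
So P(the pea under cup 1 | the dealer opened cup 2, cup 3, cup 4, cup 5, and cup 7) = (1/7) / (1/6) = 6/7.

6/7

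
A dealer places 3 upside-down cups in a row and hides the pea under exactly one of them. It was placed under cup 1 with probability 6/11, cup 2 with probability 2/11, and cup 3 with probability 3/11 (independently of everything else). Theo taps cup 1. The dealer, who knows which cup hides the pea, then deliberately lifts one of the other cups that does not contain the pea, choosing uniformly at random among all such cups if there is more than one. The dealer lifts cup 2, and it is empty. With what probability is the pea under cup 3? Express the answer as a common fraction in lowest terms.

Apply Bayes' rule, conditioning on where the pea actually is.
If it is under cup 1 (prior 6/11): the dealer has 2 equally likely choices, so probability 1/2; weight (6/11)·(1/2) = 3/11.
If it is under cup 2 (prior 2/11): the dealer opened cup 2, so this case is ruled out; weight (2/11)·0 = 0.
If it is under cup 3 (prior 3/11): the dealer has no choice, probability 1; weight (3/11)·1 = 3/11.
The weights sum to 6/11.
So P(the pea under cup 3 | the dealer opened cup 2) = (3/11) / (6/11) = 1/2.

1/2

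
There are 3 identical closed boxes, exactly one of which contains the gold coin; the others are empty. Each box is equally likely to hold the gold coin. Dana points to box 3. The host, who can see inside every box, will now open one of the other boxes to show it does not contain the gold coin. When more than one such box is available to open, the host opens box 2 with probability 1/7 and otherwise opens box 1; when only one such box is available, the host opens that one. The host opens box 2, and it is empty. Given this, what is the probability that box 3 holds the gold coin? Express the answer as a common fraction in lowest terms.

Apply Bayes' rule, conditioning on where the gold coin actually is.
If it is in box 1 (prior 1/3): only box 2 is available, probability 1; weight (1/3)·1 = 1/3.
If it is in box 2 (prior 1/3): the host opened box 2, so this case is ruled out; weight (1/3)·0 = 0.
If it is in box 3 (prior 1/3): box 2 is available, opened with probability 1/7; weight (1/3)·(1/7) = 1/21.
The weights sum to 8/21.
So P(the gold coin in box 3 | the host opened box 2) = (1/21) / (8/21) = 1/8.

1/8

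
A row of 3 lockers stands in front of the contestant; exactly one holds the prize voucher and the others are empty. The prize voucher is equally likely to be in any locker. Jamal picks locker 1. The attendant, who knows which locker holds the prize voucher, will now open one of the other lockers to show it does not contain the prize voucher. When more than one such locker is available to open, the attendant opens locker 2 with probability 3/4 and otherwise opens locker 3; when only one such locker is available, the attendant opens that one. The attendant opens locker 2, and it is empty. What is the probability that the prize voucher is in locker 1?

3/7

Apply Bayes' rule, conditioning on where the prize voucher actually is.
If it is in locker 1 (prior 1/3): locker 2 is available, opened with probability 3/4; weight (1/3)·(3/4) = 1/4.
If it is in locker 2 (prior 1/3): the attendant opened locker 2, so this case is ruled out; weight (1/3)·0 = 0.
If it is in locker 3 (prior 1/3): only locker 2 is available, probability 1; weight (1/3)·1 = 1/3.
The weights sum to 7/12.
So P(the prize voucher in locker 1 | the attendant opened locker 2) = (1/4) / (7/12) = 3/7.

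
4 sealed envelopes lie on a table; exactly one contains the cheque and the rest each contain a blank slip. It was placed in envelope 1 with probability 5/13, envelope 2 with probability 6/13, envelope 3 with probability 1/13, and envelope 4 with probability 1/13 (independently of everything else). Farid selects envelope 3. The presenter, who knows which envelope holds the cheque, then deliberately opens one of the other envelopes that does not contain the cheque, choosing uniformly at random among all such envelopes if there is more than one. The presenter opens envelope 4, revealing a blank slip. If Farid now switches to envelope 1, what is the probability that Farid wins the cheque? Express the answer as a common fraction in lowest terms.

Apply Bayes' rule, conditioning on where the cheque actually is.
If it is in envelope 1 (prior 5/13): the presenter has 2 equally likely choices, so probability 1/2; weight (5/13)·(1/2) = 5/26.
If it is in envelope 2 (prior 6/13): the presenter has 2 equally likely choices, so probability 1/2; weight (6/13)·(1/2) = 3/13.
If it is in envelope 3 (prior 1/13): the presenter has 3 equally likely choices, so probability 1/3; weight (1/13)·(1/3) = 1/39.
If it is in envelope 4 (prior 1/13): the presenter opened envelope 4, so this case is ruled out; weight (1/13)·0 = 0.
The weights sum to 35/78.
So P(the cheque in envelope 1 | the presenter opened envelope 4) = (5/26) / (35/78) = 3/7.

3/7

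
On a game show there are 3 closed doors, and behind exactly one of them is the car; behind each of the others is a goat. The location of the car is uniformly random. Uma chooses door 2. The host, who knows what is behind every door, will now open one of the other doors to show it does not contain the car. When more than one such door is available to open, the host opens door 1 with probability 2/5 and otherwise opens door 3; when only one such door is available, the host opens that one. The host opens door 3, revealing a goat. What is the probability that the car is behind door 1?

5/8

Condition on the true location of the car.
If it is behind door 1 (prior 1/3): only door 3 is available, probability 1; weight (1/3)·1 = 1/3.
If it is behind door 2 (prior 1/3): door 1 is available but not opened, probability 3/5; weight (1/3)·(3/5) = 1/5.
If it is behind door 3 (prior 1/3): the host opened door 3, so this case is ruled out; weight (1/3)·0 = 0.
The weights sum to 8/15.
So P(the car behind door 1 | the host opened door 3) = (1/3) / (8/15) = 5/8.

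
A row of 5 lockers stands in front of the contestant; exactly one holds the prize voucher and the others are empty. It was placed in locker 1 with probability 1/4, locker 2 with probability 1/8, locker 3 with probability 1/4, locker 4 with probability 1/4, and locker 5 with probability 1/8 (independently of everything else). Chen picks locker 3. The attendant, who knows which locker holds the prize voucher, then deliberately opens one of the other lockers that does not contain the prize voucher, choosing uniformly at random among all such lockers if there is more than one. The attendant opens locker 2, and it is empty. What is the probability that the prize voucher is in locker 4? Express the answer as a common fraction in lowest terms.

Apply Bayes' rule, conditioning on where the prize voucher actually is.
If it is in either of lockers 1 and 4 (prior 1/4 each): the attendant has 3 equally likely choices, so probability 1/3; weight (1/4)·(1/3) = 1/12 each.
If it is in locker 2 (prior 1/8): the attendant opened locker 2, so this case is ruled out; weight (1/8)·0 = 0.
If it is in locker 3 (prior 1/4): the attendant has 4 equally likely choices, so probability 1/4; weight (1/4)·(1/4) = 1/16.
If it is in locker 5 (prior 1/8): the attendant has 3 equally likely choices, so probability 1/3; weight (1/8)·(1/3) = 1/24.
The weights sum to 13/48.
So P(the prize voucher in locker 4 | the attendant opened locker 2) = (1/12) / (13/48) = 4/13.

4/13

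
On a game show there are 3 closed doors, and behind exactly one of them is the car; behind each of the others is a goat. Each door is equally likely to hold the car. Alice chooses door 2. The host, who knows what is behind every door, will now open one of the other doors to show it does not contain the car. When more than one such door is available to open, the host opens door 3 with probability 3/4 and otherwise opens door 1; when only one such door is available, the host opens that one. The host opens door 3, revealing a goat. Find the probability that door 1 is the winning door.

4/7

Condition on the true location of the car.
If it is behind door 1 (prior 1/3): only door 3 is available, probability 1; weight (1/3)·1 = 1/3.
If it is behind door 2 (prior 1/3): door 3 is available, opened with probability 3/4; weight (1/3)·(3/4) = 1/4.
If it is behind door 3 (prior 1/3): the host opened door 3, so this case is ruled out; weight (1/3)·0 = 0.
The weights sum to 7/12.
So P(the car behind door 1 | the host opened door 3) = (1/3) / (7/12) = 4/7.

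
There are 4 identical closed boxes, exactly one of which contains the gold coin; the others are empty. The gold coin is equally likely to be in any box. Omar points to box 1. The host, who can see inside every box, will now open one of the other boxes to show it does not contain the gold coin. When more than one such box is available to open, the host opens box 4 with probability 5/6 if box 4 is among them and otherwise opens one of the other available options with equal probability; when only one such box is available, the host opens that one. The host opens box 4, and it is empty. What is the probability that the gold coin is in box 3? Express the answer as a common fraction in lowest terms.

1/3

Apply Bayes' rule, conditioning on where the gold coin actually is.
If it is in any of boxes 1, 2, and 3 (prior 1/4 each): box 4 is available, opened with probability 5/6; weight (1/4)·(5/6) = 5/24 each.
If it is in box 4 (prior 1/4): the host opened box 4, so this case is ruled out; weight (1/4)·0 = 0.
The weights sum to 5/8.
So P(the gold coin in box 3 | the host opened box 4) = (5/24) / (5/8) = 1/3.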